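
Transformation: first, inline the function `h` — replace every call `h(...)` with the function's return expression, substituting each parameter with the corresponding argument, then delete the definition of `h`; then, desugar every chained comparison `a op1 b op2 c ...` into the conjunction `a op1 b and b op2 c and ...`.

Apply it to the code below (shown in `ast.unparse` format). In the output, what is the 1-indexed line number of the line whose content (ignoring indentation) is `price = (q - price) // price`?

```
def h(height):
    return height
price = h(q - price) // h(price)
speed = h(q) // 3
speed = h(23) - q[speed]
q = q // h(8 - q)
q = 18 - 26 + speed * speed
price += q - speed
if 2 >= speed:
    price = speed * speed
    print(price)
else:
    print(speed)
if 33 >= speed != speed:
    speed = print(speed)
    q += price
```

1

Transformed code:
price = (q - price) // price
speed = q // 3
speed = 23 - q[speed]
q = q // (8 - q)
q = 18 - 26 + speed * speed
price += q - speed
if 2 >= speed:
    price = speed * speed
    print(price)
else:
    print(speed)
if 33 >= speed and speed != speed:
    speed = print(speed)
    q += price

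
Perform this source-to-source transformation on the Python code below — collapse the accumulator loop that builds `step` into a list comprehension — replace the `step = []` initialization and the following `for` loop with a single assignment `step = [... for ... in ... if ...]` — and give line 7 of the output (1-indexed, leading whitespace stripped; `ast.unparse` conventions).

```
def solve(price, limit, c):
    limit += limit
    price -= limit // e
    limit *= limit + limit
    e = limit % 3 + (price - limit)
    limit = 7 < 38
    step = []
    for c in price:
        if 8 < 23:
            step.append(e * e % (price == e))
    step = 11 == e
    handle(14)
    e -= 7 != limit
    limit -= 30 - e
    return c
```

step = [e * e % (price == e) for c in price if 8 < 23]

Transformed code:
def solve(price, limit, c):
    limit += limit
    price -= limit // e
    limit *= limit + limit
    e = limit % 3 + (price - limit)
    limit = 7 < 38
    step = [e * e % (price == e) for c in price if 8 < 23]
    step = 11 == e
    handle(14)
    e -= 7 != limit
    limit -= 30 - e
    return c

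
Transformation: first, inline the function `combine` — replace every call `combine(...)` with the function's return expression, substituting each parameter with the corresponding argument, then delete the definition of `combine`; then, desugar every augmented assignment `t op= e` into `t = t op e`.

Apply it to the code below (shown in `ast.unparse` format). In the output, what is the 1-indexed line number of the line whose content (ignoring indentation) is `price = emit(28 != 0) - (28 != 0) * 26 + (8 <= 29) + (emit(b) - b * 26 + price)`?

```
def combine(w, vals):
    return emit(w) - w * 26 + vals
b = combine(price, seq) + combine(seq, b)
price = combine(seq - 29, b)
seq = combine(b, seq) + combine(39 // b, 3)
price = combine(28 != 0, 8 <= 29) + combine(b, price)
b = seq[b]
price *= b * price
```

4

Transformed code:
b = emit(price) - price * 26 + seq + (emit(seq) - seq * 26 + b)
price = emit(seq - 29) - (seq - 29) * 26 + b
seq = emit(b) - b * 26 + seq + (emit(39 // b) - 39 // b * 26 + 3)
price = emit(28 != 0) - (28 != 0) * 26 + (8 <= 29) + (emit(b) - b * 26 + price)
b = seq[b]
price = price * (b * price)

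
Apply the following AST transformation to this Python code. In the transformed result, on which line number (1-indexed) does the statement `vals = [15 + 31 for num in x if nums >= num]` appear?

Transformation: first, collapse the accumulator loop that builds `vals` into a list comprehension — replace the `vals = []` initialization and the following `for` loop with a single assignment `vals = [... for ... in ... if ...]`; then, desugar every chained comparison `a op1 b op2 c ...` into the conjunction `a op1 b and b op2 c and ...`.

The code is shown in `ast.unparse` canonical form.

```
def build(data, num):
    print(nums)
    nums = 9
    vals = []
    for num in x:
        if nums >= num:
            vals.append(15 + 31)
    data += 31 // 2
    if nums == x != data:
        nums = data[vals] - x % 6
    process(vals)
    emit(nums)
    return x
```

Transformed code:
def build(data, num):
    print(nums)
    nums = 9
    vals = [15 + 31 for num in x if nums >= num]
    data += 31 // 2
    if nums == x and x != data:
        nums = data[vals] - x % 6
    process(vals)
    emit(nums)
    return x

4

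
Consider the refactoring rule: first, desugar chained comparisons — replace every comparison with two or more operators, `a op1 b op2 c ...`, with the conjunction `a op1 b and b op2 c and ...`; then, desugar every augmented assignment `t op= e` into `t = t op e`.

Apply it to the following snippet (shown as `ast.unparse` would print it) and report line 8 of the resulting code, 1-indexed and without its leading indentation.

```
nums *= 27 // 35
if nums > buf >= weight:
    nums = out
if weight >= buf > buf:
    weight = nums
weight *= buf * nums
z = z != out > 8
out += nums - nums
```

Transformed code:
nums = nums * (27 // 35)
if nums > buf and buf >= weight:
    nums = out
if weight >= buf and buf > buf:
    weight = nums
weight = weight * (buf * nums)
z = z != out and out > 8
out = out + (nums - nums)

out = out + (nums - nums)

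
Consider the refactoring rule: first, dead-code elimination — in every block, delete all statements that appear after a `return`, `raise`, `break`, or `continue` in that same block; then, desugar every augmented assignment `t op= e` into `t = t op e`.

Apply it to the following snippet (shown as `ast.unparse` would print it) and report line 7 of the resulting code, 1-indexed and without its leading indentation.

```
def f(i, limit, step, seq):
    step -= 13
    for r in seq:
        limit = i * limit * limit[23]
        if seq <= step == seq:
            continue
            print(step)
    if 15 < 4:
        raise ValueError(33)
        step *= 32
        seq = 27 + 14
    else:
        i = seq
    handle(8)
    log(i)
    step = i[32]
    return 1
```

if 15 < 4:

Transformed code:
def f(i, limit, step, seq):
    step = step - 13
    for r in seq:
        limit = i * limit * limit[23]
        if seq <= step == seq:
            continue
    if 15 < 4:
        raise ValueError(33)
    else:
        i = seq
    handle(8)
    log(i)
    step = i[32]
    return 1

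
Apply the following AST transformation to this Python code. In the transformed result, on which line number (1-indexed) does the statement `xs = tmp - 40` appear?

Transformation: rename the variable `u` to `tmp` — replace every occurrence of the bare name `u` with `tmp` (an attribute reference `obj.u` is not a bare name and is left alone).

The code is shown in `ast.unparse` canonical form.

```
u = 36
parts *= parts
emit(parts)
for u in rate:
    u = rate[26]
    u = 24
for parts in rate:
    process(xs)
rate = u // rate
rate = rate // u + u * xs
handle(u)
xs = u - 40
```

12

Transformed code:
tmp = 36
parts *= parts
emit(parts)
for tmp in rate:
    tmp = rate[26]
    tmp = 24
for parts in rate:
    process(xs)
rate = tmp // rate
rate = rate // tmp + tmp * xs
handle(tmp)
xs = tmp - 40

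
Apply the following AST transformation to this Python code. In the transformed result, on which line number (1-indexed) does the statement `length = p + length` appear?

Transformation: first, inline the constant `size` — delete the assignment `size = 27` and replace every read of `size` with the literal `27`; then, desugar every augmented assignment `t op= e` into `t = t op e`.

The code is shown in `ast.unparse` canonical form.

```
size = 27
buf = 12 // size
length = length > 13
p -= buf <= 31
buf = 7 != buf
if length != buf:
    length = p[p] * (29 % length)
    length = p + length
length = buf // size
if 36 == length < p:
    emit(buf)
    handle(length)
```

Transformed code:
buf = 12 // 27
length = length > 13
p = p - (buf <= 31)
buf = 7 != buf
if length != buf:
    length = p[p] * (29 % length)
    length = p + length
length = buf // 27
if 36 == length < p:
    emit(buf)
    handle(length)

7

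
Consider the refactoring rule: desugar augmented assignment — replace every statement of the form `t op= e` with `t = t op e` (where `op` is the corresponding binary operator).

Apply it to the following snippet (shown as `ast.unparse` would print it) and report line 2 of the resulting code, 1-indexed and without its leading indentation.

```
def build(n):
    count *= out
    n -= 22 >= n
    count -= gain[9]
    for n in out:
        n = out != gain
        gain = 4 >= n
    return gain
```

Transformed code:
def build(n):
    count = count * out
    n = n - (22 >= n)
    count = count - gain[9]
    for n in out:
        n = out != gain
        gain = 4 >= n
    return gain

count = count * out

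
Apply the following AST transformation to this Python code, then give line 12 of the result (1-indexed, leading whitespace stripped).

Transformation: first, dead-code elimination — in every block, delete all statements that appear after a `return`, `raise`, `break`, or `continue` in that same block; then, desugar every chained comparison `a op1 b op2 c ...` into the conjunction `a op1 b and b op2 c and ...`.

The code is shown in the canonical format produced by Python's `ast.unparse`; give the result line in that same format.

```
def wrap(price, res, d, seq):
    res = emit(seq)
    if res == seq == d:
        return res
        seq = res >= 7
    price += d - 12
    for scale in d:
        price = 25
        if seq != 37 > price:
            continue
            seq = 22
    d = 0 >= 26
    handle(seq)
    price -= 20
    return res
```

price -= 20

Transformed code:
def wrap(price, res, d, seq):
    res = emit(seq)
    if res == seq and seq == d:
        return res
    price += d - 12
    for scale in d:
        price = 25
        if seq != 37 and 37 > price:
            continue
    d = 0 >= 26
    handle(seq)
    price -= 20
    return res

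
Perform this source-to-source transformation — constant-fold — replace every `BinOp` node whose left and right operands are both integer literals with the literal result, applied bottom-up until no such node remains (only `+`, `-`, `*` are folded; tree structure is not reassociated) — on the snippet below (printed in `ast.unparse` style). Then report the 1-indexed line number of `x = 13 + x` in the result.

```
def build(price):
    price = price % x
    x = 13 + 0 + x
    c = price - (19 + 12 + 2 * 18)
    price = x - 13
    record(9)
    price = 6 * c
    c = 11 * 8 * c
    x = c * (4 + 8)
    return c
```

3

Transformed code:
def build(price):
    price = price % x
    x = 13 + x
    c = price - 67
    price = x - 13
    record(9)
    price = 6 * c
    c = 88 * c
    x = c * 12
    return c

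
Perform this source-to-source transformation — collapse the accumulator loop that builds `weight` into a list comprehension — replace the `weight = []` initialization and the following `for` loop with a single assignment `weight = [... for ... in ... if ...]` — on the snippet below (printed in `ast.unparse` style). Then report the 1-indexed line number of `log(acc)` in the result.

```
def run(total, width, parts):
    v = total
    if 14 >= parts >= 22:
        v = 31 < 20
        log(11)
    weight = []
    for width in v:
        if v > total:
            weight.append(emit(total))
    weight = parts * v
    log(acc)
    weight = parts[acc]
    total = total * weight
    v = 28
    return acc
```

Transformed code:
def run(total, width, parts):
    v = total
    if 14 >= parts >= 22:
        v = 31 < 20
        log(11)
    weight = [emit(total) for width in v if v > total]
    weight = parts * v
    log(acc)
    weight = parts[acc]
    total = total * weight
    v = 28
    return acc

8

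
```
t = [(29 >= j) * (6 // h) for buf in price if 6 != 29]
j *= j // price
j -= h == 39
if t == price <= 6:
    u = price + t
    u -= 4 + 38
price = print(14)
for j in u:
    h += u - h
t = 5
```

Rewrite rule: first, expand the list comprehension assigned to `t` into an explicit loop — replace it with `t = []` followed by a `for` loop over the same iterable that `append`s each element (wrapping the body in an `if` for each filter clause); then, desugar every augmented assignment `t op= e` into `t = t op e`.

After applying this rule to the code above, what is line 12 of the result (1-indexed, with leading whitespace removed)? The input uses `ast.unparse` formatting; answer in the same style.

h = h + (u - h)

Transformed code:
t = []
for buf in price:
    if 6 != 29:
        t.append((29 >= j) * (6 // h))
j = j * (j // price)
j = j - (h == 39)
if t == price <= 6:
    u = price + t
    u = u - (4 + 38)
price = print(14)
for j in u:
    h = h + (u - h)
t = 5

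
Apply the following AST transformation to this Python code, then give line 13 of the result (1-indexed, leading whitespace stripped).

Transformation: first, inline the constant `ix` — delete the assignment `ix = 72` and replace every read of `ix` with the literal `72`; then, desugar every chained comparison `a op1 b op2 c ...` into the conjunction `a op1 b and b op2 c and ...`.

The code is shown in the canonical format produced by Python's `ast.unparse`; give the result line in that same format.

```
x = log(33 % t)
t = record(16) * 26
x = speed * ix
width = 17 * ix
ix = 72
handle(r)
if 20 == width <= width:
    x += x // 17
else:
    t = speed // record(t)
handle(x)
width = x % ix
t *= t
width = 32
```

width = 32

Transformed code:
x = log(33 % t)
t = record(16) * 26
x = speed * 72
width = 17 * 72
handle(r)
if 20 == width and width <= width:
    x += x // 17
else:
    t = speed // record(t)
handle(x)
width = x % 72
t *= t
width = 32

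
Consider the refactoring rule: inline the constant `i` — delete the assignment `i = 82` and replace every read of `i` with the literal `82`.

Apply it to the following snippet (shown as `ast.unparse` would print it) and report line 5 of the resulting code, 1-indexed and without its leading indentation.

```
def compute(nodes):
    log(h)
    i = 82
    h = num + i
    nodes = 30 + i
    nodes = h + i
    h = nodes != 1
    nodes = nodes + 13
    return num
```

Transformed code:
def compute(nodes):
    log(h)
    h = num + 82
    nodes = 30 + 82
    nodes = h + 82
    h = nodes != 1
    nodes = nodes + 13
    return num

nodes = h + 82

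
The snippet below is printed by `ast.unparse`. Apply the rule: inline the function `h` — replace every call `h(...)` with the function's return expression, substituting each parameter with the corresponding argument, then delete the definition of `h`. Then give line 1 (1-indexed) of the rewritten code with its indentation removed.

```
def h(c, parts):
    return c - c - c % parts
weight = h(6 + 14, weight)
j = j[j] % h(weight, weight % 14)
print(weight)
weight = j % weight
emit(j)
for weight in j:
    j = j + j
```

weight = 6 + 14 - (6 + 14) - (6 + 14) % weight

Transformed code:
weight = 6 + 14 - (6 + 14) - (6 + 14) % weight
j = j[j] % (weight - weight - weight % (weight % 14))
print(weight)
weight = j % weight
emit(j)
for weight in j:
    j = j + j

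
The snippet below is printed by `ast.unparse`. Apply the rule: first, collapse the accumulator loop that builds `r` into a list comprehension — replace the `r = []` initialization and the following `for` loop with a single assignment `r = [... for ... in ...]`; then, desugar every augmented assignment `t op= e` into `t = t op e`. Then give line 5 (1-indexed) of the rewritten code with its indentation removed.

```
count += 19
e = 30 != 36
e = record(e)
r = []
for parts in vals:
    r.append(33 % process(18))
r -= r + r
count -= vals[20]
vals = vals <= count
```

r = r - (r + r)

Transformed code:
count = count + 19
e = 30 != 36
e = record(e)
r = [33 % process(18) for parts in vals]
r = r - (r + r)
count = count - vals[20]
vals = vals <= count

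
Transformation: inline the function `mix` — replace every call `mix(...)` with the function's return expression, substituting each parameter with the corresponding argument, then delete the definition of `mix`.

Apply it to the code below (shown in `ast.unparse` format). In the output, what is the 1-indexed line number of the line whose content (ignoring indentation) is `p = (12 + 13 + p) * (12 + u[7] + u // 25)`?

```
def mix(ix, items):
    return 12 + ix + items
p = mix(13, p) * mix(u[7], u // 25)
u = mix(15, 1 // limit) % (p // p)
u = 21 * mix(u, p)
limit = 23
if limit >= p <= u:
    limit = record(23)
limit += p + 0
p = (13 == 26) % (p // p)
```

1

Transformed code:
p = (12 + 13 + p) * (12 + u[7] + u // 25)
u = (12 + 15 + 1 // limit) % (p // p)
u = 21 * (12 + u + p)
limit = 23
if limit >= p <= u:
    limit = record(23)
limit += p + 0
p = (13 == 26) % (p // p)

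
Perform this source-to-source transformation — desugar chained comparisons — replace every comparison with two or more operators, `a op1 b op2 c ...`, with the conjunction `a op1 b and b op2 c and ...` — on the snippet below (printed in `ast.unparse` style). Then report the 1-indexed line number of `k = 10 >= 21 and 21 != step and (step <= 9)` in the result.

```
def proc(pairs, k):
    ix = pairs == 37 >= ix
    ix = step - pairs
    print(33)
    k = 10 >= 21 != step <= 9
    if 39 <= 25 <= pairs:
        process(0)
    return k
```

Transformed code:
def proc(pairs, k):
    ix = pairs == 37 and 37 >= ix
    ix = step - pairs
    print(33)
    k = 10 >= 21 and 21 != step and (step <= 9)
    if 39 <= 25 and 25 <= pairs:
        process(0)
    return k

5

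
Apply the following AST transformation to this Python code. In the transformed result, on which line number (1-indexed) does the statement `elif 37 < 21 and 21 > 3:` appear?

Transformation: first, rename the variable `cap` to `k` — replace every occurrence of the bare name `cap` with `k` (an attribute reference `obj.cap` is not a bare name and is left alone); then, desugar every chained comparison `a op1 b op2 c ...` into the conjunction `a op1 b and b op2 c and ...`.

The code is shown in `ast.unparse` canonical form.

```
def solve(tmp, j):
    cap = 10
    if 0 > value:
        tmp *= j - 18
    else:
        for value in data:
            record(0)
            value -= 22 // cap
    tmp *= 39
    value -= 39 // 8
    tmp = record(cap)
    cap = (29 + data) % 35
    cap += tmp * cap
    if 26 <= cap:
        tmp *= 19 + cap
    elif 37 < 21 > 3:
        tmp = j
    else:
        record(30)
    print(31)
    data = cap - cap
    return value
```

16

Transformed code:
def solve(tmp, j):
    k = 10
    if 0 > value:
        tmp *= j - 18
    else:
        for value in data:
            record(0)
            value -= 22 // k
    tmp *= 39
    value -= 39 // 8
    tmp = record(k)
    k = (29 + data) % 35
    k += tmp * k
    if 26 <= k:
        tmp *= 19 + k
    elif 37 < 21 and 21 > 3:
        tmp = j
    else:
        record(30)
    print(31)
    data = k - k
    return value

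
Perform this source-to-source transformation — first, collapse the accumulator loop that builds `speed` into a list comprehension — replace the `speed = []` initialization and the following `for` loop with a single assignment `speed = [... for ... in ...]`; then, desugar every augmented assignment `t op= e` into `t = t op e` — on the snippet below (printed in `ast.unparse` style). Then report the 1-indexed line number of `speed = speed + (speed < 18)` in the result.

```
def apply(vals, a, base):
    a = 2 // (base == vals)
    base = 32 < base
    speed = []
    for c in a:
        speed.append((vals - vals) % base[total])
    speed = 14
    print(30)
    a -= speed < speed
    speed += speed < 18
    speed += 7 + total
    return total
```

Transformed code:
def apply(vals, a, base):
    a = 2 // (base == vals)
    base = 32 < base
    speed = [(vals - vals) % base[total] for c in a]
    speed = 14
    print(30)
    a = a - (speed < speed)
    speed = speed + (speed < 18)
    speed = speed + (7 + total)
    return total

8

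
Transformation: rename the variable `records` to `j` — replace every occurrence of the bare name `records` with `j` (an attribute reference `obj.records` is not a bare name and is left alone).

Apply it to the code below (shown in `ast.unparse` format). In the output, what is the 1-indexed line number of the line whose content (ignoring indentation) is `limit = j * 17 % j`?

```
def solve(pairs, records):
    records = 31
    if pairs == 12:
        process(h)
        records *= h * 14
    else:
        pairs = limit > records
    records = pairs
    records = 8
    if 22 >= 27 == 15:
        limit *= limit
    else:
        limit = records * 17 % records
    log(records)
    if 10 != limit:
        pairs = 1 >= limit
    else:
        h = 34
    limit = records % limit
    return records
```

Transformed code:
def solve(pairs, j):
    j = 31
    if pairs == 12:
        process(h)
        j *= h * 14
    else:
        pairs = limit > j
    j = pairs
    j = 8
    if 22 >= 27 == 15:
        limit *= limit
    else:
        limit = j * 17 % j
    log(j)
    if 10 != limit:
        pairs = 1 >= limit
    else:
        h = 34
    limit = j % limit
    return j

13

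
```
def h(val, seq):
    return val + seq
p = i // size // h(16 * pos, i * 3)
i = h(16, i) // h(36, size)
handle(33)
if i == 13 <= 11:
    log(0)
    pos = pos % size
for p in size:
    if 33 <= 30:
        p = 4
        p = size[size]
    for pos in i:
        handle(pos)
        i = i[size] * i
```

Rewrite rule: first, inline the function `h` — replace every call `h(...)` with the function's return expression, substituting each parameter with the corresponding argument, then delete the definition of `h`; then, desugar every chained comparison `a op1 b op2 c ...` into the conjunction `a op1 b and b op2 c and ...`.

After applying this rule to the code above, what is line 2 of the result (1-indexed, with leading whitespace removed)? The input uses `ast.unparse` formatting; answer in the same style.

i = (16 + i) // (36 + size)

Transformed code:
p = i // size // (16 * pos + i * 3)
i = (16 + i) // (36 + size)
handle(33)
if i == 13 and 13 <= 11:
    log(0)
    pos = pos % size
for p in size:
    if 33 <= 30:
        p = 4
        p = size[size]
    for pos in i:
        handle(pos)
        i = i[size] * i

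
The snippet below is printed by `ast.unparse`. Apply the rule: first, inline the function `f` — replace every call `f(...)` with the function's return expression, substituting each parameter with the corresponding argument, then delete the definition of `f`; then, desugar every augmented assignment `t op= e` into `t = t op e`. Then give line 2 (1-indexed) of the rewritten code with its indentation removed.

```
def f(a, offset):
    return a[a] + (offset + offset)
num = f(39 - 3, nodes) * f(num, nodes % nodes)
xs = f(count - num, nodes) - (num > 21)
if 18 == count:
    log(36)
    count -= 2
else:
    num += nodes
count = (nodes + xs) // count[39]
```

xs = (count - num)[count - num] + (nodes + nodes) - (num > 21)

Transformed code:
num = ((39 - 3)[39 - 3] + (nodes + nodes)) * (num[num] + (nodes % nodes + nodes % nodes))
xs = (count - num)[count - num] + (nodes + nodes) - (num > 21)
if 18 == count:
    log(36)
    count = count - 2
else:
    num = num + nodes
count = (nodes + xs) // count[39]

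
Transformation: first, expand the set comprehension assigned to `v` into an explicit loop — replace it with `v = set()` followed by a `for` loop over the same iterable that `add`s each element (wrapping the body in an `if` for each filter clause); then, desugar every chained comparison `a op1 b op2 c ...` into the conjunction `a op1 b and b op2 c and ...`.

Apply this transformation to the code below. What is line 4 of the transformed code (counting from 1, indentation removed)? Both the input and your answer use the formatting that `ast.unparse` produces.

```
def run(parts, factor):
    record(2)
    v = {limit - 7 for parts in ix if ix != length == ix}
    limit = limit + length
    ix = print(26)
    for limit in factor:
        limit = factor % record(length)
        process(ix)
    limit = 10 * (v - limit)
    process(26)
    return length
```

Transformed code:
def run(parts, factor):
    record(2)
    v = set()
    for parts in ix:
        if ix != length and length == ix:
            v.add(limit - 7)
    limit = limit + length
    ix = print(26)
    for limit in factor:
        limit = factor % record(length)
        process(ix)
    limit = 10 * (v - limit)
    process(26)
    return length

for parts in ix:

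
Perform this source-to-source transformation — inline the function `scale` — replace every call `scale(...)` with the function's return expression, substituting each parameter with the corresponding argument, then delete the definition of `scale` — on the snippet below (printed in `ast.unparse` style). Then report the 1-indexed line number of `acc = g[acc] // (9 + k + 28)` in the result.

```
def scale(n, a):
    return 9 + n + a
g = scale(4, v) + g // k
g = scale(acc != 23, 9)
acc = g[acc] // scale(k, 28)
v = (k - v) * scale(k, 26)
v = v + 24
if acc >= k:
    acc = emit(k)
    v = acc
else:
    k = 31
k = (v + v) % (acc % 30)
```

3

Transformed code:
g = 9 + 4 + v + g // k
g = 9 + (acc != 23) + 9
acc = g[acc] // (9 + k + 28)
v = (k - v) * (9 + k + 26)
v = v + 24
if acc >= k:
    acc = emit(k)
    v = acc
else:
    k = 31
k = (v + v) % (acc % 30)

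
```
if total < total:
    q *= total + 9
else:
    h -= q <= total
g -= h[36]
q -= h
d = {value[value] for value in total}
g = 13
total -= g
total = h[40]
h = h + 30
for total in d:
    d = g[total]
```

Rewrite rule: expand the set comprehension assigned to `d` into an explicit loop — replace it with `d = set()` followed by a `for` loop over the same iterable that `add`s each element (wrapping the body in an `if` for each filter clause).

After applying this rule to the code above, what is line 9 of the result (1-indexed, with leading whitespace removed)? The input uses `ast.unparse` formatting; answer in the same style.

Transformed code:
if total < total:
    q *= total + 9
else:
    h -= q <= total
g -= h[36]
q -= h
d = set()
for value in total:
    d.add(value[value])
g = 13
total -= g
total = h[40]
h = h + 30
for total in d:
    d = g[total]

d.add(value[value])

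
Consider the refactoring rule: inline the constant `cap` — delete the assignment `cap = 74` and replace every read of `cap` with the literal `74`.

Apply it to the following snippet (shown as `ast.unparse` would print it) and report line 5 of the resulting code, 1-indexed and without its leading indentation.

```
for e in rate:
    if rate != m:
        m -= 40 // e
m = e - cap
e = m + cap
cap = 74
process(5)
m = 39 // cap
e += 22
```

Transformed code:
for e in rate:
    if rate != m:
        m -= 40 // e
m = e - 74
e = m + 74
process(5)
m = 39 // 74
e += 22

e = m + 74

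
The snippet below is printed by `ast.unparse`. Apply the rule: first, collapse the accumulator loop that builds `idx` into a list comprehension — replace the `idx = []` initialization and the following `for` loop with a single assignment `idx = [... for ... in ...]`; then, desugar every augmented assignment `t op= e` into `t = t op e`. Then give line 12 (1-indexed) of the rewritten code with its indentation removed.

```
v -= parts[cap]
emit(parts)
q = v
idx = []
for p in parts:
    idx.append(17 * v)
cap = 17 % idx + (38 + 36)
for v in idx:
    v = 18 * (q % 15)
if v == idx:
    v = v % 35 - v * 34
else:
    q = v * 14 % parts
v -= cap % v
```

v = v - cap % v

Transformed code:
v = v - parts[cap]
emit(parts)
q = v
idx = [17 * v for p in parts]
cap = 17 % idx + (38 + 36)
for v in idx:
    v = 18 * (q % 15)
if v == idx:
    v = v % 35 - v * 34
else:
    q = v * 14 % parts
v = v - cap % v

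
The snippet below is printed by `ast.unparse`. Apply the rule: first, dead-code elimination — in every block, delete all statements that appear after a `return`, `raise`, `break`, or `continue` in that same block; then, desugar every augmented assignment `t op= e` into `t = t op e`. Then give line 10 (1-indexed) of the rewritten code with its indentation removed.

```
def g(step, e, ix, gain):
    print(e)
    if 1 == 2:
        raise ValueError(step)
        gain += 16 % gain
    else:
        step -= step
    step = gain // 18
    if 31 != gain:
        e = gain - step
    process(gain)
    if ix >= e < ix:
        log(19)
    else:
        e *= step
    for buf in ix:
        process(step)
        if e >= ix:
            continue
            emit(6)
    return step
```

Transformed code:
def g(step, e, ix, gain):
    print(e)
    if 1 == 2:
        raise ValueError(step)
    else:
        step = step - step
    step = gain // 18
    if 31 != gain:
        e = gain - step
    process(gain)
    if ix >= e < ix:
        log(19)
    else:
        e = e * step
    for buf in ix:
        process(step)
        if e >= ix:
            continue
    return step

process(gain)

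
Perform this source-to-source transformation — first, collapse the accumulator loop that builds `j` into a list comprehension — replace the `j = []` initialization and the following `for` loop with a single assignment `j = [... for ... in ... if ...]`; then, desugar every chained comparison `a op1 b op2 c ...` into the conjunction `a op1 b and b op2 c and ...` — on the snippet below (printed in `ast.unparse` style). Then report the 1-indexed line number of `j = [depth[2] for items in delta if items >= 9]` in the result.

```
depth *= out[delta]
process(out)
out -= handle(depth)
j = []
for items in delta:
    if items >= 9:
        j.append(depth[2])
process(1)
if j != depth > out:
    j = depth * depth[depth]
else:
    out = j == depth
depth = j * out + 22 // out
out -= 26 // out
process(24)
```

4

Transformed code:
depth *= out[delta]
process(out)
out -= handle(depth)
j = [depth[2] for items in delta if items >= 9]
process(1)
if j != depth and depth > out:
    j = depth * depth[depth]
else:
    out = j == depth
depth = j * out + 22 // out
out -= 26 // out
process(24)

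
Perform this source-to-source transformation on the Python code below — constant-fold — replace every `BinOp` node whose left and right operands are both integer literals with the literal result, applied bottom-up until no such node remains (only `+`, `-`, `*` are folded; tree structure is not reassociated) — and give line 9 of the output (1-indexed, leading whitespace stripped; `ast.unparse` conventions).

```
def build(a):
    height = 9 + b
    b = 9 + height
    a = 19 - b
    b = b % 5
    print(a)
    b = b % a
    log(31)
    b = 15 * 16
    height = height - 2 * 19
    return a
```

b = 240

Transformed code:
def build(a):
    height = 9 + b
    b = 9 + height
    a = 19 - b
    b = b % 5
    print(a)
    b = b % a
    log(31)
    b = 240
    height = height - 38
    return a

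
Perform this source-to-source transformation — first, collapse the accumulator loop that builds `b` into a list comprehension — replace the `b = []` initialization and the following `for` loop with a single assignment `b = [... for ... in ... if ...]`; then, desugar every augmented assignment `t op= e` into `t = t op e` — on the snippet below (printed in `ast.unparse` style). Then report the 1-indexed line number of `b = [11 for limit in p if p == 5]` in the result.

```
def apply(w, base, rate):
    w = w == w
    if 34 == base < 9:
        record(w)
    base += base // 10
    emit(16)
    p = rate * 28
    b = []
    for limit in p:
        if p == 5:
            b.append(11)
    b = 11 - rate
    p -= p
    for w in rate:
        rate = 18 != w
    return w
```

8

Transformed code:
def apply(w, base, rate):
    w = w == w
    if 34 == base < 9:
        record(w)
    base = base + base // 10
    emit(16)
    p = rate * 28
    b = [11 for limit in p if p == 5]
    b = 11 - rate
    p = p - p
    for w in rate:
        rate = 18 != w
    return w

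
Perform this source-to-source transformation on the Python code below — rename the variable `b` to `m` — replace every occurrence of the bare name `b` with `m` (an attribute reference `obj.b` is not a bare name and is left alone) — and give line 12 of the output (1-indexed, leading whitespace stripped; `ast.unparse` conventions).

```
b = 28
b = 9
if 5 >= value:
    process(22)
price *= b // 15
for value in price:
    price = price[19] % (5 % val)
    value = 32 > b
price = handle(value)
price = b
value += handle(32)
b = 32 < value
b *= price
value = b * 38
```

m = 32 < value

Transformed code:
m = 28
m = 9
if 5 >= value:
    process(22)
price *= m // 15
for value in price:
    price = price[19] % (5 % val)
    value = 32 > m
price = handle(value)
price = m
value += handle(32)
m = 32 < value
m *= price
value = m * 38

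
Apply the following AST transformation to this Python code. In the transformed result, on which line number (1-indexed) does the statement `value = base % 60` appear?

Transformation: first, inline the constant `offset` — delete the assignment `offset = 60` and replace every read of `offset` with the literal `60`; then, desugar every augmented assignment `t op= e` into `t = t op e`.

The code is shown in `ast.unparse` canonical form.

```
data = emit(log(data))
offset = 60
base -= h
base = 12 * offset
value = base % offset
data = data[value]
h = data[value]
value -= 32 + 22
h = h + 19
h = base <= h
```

Transformed code:
data = emit(log(data))
base = base - h
base = 12 * 60
value = base % 60
data = data[value]
h = data[value]
value = value - (32 + 22)
h = h + 19
h = base <= h

4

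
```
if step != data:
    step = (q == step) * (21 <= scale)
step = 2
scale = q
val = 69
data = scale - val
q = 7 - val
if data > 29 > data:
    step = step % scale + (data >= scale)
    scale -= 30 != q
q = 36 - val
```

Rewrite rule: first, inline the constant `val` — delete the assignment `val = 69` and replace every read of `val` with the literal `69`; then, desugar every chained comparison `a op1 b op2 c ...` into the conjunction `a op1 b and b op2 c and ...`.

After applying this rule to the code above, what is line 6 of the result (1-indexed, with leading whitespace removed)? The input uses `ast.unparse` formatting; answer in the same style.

q = 7 - 69

Transformed code:
if step != data:
    step = (q == step) * (21 <= scale)
step = 2
scale = q
data = scale - 69
q = 7 - 69
if data > 29 and 29 > data:
    step = step % scale + (data >= scale)
    scale -= 30 != q
q = 36 - 69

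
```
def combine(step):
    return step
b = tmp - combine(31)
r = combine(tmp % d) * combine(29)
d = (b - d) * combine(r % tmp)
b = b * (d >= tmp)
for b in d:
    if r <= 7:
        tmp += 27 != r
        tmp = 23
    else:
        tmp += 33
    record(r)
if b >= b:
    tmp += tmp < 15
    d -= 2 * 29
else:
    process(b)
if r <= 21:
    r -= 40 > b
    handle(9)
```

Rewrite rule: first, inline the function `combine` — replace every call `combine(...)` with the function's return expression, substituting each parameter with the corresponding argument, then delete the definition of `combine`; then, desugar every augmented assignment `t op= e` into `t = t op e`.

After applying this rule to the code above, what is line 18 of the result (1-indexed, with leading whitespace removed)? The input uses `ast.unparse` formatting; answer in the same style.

Transformed code:
b = tmp - 31
r = tmp % d * 29
d = (b - d) * (r % tmp)
b = b * (d >= tmp)
for b in d:
    if r <= 7:
        tmp = tmp + (27 != r)
        tmp = 23
    else:
        tmp = tmp + 33
    record(r)
if b >= b:
    tmp = tmp + (tmp < 15)
    d = d - 2 * 29
else:
    process(b)
if r <= 21:
    r = r - (40 > b)
    handle(9)

r = r - (40 > b)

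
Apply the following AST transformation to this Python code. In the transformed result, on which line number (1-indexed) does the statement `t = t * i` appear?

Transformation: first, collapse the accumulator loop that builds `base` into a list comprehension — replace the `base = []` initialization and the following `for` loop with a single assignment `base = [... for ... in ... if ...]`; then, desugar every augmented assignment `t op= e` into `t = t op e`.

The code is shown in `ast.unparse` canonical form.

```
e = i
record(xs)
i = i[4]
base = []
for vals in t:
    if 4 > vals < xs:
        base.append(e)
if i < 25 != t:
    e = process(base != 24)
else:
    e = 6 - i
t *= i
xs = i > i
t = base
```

9

Transformed code:
e = i
record(xs)
i = i[4]
base = [e for vals in t if 4 > vals < xs]
if i < 25 != t:
    e = process(base != 24)
else:
    e = 6 - i
t = t * i
xs = i > i
t = base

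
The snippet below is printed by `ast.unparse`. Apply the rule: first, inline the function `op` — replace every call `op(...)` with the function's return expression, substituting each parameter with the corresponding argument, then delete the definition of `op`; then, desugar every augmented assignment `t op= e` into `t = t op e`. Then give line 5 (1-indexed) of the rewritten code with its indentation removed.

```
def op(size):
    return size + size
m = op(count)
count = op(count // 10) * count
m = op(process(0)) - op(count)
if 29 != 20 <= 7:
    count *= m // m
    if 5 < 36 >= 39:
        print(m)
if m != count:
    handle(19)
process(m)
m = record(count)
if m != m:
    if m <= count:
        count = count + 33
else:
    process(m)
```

Transformed code:
m = count + count
count = (count // 10 + count // 10) * count
m = process(0) + process(0) - (count + count)
if 29 != 20 <= 7:
    count = count * (m // m)
    if 5 < 36 >= 39:
        print(m)
if m != count:
    handle(19)
process(m)
m = record(count)
if m != m:
    if m <= count:
        count = count + 33
else:
    process(m)

count = count * (m // m)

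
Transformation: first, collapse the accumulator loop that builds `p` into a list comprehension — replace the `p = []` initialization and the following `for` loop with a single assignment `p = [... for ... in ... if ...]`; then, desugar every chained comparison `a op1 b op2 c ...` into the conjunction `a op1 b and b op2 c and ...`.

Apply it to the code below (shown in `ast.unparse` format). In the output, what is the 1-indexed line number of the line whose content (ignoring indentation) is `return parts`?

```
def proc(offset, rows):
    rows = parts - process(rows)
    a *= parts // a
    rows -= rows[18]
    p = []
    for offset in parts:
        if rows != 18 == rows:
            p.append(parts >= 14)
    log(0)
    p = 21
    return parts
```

Transformed code:
def proc(offset, rows):
    rows = parts - process(rows)
    a *= parts // a
    rows -= rows[18]
    p = [parts >= 14 for offset in parts if rows != 18 and 18 == rows]
    log(0)
    p = 21
    return parts

8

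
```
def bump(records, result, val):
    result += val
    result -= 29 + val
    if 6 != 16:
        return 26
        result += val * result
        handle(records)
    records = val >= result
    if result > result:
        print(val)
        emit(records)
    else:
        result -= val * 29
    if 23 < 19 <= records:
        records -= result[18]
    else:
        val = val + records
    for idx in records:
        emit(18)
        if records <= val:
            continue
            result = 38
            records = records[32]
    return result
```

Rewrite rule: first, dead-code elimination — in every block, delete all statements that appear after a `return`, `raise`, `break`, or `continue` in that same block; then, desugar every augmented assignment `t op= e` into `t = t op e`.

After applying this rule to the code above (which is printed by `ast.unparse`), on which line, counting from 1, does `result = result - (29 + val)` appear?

Transformed code:
def bump(records, result, val):
    result = result + val
    result = result - (29 + val)
    if 6 != 16:
        return 26
    records = val >= result
    if result > result:
        print(val)
        emit(records)
    else:
        result = result - val * 29
    if 23 < 19 <= records:
        records = records - result[18]
    else:
        val = val + records
    for idx in records:
        emit(18)
        if records <= val:
            continue
    return result

3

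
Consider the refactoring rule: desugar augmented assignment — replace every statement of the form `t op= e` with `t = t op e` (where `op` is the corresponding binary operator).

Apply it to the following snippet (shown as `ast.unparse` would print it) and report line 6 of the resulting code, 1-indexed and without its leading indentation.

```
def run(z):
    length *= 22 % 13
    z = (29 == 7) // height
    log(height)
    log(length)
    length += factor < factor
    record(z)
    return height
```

Transformed code:
def run(z):
    length = length * (22 % 13)
    z = (29 == 7) // height
    log(height)
    log(length)
    length = length + (factor < factor)
    record(z)
    return height

length = length + (factor < factor)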